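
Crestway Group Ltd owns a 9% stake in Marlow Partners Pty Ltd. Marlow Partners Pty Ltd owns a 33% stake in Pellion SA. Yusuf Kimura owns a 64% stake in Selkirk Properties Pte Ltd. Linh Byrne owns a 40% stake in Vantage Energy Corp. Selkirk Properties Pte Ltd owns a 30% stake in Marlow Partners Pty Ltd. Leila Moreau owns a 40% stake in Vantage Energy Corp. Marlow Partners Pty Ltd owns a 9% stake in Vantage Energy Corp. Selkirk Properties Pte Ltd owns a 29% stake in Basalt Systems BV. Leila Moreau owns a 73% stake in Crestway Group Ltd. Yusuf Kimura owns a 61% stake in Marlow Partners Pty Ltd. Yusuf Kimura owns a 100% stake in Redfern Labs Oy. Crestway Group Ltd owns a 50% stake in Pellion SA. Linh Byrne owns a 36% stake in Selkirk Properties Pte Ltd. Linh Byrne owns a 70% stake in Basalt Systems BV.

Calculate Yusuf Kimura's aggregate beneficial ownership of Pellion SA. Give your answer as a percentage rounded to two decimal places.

26.47%

Yusuf reaches Pellion along 2 paths.
Via Selkirk → Marlow: 64% × 30% × 33% = 6.336%.
Via Marlow: 61% × 33% = 20.13%.
Total: 6.336% + 20.13% = 26.466%.
Rounded: 26.47%.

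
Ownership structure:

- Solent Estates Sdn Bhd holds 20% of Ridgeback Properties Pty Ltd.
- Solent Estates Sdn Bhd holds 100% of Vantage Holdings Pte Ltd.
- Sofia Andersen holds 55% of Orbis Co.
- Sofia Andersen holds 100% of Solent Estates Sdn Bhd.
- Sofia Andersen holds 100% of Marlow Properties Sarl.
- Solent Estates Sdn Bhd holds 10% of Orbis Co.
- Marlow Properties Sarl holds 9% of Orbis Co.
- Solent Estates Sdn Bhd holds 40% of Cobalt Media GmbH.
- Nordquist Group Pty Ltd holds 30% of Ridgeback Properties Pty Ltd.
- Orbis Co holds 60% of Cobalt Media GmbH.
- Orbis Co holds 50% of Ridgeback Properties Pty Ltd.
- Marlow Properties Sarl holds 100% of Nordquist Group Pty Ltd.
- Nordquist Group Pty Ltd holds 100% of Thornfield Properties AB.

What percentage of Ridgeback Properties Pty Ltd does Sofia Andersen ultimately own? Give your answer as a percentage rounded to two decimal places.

87.00%

Sofia reaches Ridgeback along 5 paths.
Via Solent: 100% × 20% = 20%.
Via Marlow → Nordquist: 100% × 100% × 30% = 30%.
Via Marlow → Orbis: 100% × 9% × 50% = 4.5%.
Via Orbis: 55% × 50% = 27.5%.
Via Solent → Orbis: 100% × 10% × 50% = 5%.
Total: 20% + 30% + 4.5% + 27.5% + 5% = 87%.
Rounded: 87.00%.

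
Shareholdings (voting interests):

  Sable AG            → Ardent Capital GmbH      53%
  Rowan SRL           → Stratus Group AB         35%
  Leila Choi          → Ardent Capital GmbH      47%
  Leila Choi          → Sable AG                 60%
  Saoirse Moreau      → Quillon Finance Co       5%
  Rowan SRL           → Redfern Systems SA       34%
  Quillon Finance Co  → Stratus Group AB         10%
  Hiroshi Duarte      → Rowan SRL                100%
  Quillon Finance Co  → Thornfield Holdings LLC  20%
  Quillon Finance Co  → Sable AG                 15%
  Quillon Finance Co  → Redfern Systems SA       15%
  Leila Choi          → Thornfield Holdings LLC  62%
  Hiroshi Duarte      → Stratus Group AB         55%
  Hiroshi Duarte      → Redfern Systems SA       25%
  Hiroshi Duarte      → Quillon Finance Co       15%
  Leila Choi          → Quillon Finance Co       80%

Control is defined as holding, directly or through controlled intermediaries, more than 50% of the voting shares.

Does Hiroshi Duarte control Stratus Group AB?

Hiroshi holds 100% of Rowan, so Hiroshi controls Rowan.
Rowan and Hiroshi together hold 35% + 55% = 90% of Stratus, so Hiroshi controls Stratus.

Yes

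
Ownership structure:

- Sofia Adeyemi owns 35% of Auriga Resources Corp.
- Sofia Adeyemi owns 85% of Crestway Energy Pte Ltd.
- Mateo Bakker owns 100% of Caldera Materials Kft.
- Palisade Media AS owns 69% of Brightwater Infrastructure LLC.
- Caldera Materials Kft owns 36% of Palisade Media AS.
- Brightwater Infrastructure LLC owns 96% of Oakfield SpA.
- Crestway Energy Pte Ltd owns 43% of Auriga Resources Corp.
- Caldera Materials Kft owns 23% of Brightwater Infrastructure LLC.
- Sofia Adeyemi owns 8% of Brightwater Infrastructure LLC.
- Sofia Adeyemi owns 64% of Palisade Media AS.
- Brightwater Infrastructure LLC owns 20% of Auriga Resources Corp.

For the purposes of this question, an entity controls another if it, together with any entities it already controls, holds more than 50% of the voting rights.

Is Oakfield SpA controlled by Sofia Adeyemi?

Sofia holds 64% of Palisade, so Sofia controls Palisade.
Sofia and Palisade together hold 8% + 69% = 77% of Brightwater, so Sofia controls Brightwater.
Brightwater holds 96% of Oakfield, so Sofia controls Oakfield.

Yes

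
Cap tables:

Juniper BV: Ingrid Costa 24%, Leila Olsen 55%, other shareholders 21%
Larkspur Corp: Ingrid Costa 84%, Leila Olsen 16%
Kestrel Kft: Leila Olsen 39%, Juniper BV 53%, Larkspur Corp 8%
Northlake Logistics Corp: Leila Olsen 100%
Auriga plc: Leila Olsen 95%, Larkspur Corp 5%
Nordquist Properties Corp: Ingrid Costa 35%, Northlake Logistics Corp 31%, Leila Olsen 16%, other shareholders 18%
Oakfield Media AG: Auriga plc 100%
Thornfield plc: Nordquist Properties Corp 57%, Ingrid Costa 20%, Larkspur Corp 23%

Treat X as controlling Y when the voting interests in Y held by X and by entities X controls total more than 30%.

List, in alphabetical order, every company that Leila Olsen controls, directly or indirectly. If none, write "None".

Leila holds 55% of Juniper, so Leila controls Juniper.
Leila and Juniper together hold 39% + 53% = 92% of Kestrel, so Leila controls Kestrel.
Leila holds 100% of Northlake, so Leila controls Northlake.
Leila holds 95% of Auriga, so Leila controls Auriga.
Northlake and Leila together hold 31% + 16% = 47% of Nordquist, so Leila controls Nordquist.
Auriga holds 100% of Oakfield, so Leila controls Oakfield.
Nordquist holds 57% of Thornfield, so Leila controls Thornfield.
No other company's threshold is met.

Auriga plc, Juniper BV, Kestrel Kft, Nordquist Properties Corp, Northlake Logistics Corp, Oakfield Media AG, Thornfield plc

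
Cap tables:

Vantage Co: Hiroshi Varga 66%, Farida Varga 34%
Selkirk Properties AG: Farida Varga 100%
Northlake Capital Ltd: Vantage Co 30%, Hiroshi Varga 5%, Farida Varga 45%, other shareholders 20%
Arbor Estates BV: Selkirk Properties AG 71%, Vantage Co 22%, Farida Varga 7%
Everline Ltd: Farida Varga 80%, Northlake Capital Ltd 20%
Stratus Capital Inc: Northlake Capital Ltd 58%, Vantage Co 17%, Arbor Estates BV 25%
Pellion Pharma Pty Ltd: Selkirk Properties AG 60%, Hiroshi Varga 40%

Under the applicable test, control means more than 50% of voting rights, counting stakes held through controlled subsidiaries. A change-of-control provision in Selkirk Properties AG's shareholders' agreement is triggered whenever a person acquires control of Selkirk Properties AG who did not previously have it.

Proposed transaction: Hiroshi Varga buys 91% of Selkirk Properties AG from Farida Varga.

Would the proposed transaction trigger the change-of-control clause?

The purchase adds only to Hiroshi's holdings (Farida's stake shrinks), so Hiroshi is the only person who could newly come to control Selkirk.
Hiroshi holds 66% of Vantage, so Hiroshi controls Vantage.
Neither Hiroshi nor any entity Hiroshi controls holds any voting interest in Selkirk.
So before the transaction, Hiroshi does not control Selkirk.
After the purchase, Hiroshi holds 91% of Selkirk directly, and Farida's stake falls to 9%.
Hiroshi holds 91% of Selkirk, so Hiroshi controls Selkirk.
Hiroshi did not control Selkirk before and does after, so the clause is triggered.

Yes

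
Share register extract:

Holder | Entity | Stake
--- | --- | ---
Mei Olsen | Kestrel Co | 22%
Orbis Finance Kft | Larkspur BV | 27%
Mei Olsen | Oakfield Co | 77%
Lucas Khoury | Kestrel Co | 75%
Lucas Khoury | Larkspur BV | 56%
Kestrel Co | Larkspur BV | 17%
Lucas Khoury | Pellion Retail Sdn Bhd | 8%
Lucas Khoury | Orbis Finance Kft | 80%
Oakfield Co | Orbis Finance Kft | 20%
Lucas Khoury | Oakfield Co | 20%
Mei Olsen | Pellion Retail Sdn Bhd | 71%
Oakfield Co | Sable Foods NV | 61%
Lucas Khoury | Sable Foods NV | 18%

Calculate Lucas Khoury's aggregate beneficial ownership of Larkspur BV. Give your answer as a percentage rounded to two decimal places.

91.43%

Lucas reaches Larkspur along 4 paths.
Direct stake: 56% = 56%.
Via Oakfield → Orbis: 20% × 20% × 27% = 1.08%.
Via Orbis: 80% × 27% = 21.6%.
Via Kestrel: 75% × 17% = 12.75%.
Total: 56% + 1.08% + 21.6% + 12.75% = 91.43%.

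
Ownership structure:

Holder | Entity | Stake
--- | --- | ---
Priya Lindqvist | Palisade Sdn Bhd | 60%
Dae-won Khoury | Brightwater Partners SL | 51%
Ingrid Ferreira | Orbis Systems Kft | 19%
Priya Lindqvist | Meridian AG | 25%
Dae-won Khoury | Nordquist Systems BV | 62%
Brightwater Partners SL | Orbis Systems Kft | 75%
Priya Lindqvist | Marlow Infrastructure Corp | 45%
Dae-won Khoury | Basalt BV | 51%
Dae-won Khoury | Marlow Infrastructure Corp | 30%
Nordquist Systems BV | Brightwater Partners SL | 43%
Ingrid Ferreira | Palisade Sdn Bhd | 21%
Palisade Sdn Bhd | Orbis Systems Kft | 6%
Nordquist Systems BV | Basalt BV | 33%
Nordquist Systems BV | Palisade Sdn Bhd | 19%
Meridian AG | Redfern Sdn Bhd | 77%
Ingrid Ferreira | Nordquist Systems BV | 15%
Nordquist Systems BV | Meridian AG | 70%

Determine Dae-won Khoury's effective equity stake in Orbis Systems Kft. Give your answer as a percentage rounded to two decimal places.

Dae-won reaches Orbis along 3 paths.
Via Nordquist → Brightwater: 62% × 43% × 75% = 19.995%.
Via Brightwater: 51% × 75% = 38.25%.
Via Nordquist → Palisade: 62% × 19% × 6% = 0.7068%.
Total: 19.995% + 38.25% + 0.7068% = 58.9518%.
Rounded: 58.95%.

58.95%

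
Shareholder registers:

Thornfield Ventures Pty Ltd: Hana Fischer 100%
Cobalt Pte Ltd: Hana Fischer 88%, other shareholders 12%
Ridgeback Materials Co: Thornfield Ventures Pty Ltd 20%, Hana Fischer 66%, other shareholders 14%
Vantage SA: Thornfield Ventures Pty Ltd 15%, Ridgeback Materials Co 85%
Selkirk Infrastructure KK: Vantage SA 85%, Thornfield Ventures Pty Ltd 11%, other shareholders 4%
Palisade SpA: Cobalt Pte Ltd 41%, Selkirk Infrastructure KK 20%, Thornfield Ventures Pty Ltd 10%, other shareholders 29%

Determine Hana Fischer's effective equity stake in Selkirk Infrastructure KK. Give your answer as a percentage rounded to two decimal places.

85.89%

Hana reaches Selkirk along 4 paths.
Via Thornfield → Vantage: 100% × 15% × 85% = 12.75%.
Via Thornfield → Ridgeback → Vantage: 100% × 20% × 85% × 85% = 14.45%.
Via Ridgeback → Vantage: 66% × 85% × 85% = 47.685%.
Via Thornfield: 100% × 11% = 11%.
Total: 12.75% + 14.45% + 47.685% + 11% = 85.885%.
Rounded: 85.89%.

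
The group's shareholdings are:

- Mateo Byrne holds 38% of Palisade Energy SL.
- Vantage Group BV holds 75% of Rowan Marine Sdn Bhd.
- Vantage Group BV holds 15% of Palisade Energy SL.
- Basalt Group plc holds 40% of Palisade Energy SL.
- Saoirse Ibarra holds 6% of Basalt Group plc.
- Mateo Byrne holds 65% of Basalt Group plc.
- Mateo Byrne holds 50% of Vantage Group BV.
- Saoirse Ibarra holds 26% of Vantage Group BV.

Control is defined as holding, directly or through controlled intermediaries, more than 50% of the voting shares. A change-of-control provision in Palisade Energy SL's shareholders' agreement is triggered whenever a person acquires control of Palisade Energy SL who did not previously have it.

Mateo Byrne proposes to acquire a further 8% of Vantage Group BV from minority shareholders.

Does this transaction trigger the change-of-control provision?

No

The purchase changes only Mateo's holdings, so Mateo is the only person who could newly come to control Palisade.
Mateo holds 65% of Basalt, so Mateo controls Basalt.
Mateo and Basalt together hold 38% + 40% = 78% of Palisade, so Mateo controls Palisade.
So Mateo already controls Palisade before the transaction.
After the purchase, Mateo's direct stake in Vantage rises to 50% + 8% = 58%.
Mateo controlled Palisade already, so this is not a new person acquiring control; every other person's position is unchanged or reduced.
No new person acquires control, so the clause is not triggered.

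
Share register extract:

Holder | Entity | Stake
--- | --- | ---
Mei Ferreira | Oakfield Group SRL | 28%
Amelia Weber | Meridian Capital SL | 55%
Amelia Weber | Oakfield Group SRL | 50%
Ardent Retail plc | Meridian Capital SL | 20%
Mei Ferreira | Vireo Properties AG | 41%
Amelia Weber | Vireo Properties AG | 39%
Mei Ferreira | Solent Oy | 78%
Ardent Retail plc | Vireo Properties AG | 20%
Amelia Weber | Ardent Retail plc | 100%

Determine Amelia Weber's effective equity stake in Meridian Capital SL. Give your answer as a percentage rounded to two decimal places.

Amelia reaches Meridian along 2 paths.
Direct stake: 55% = 55%.
Via Ardent: 100% × 20% = 20%.
Total: 55% + 20% = 75%.
Rounded: 75.00%.

75.00%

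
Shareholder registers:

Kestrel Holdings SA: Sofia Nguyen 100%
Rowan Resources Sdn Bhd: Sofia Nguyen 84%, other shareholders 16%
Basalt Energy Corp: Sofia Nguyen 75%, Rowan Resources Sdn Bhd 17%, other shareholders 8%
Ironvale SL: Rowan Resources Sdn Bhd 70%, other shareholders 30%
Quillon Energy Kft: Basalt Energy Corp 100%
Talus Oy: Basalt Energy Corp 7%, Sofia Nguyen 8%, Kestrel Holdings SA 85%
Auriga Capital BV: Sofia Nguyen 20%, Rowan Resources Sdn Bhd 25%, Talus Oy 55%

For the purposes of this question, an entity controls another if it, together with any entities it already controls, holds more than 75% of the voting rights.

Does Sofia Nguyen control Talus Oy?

Sofia holds 84% of Rowan, so Sofia controls Rowan.
Sofia and Rowan together hold 75% + 17% = 92% of Basalt, so Sofia controls Basalt.
Sofia holds 100% of Kestrel, so Sofia controls Kestrel.
Basalt and Sofia and Kestrel together hold 7% + 8% + 85% = 100% of Talus, so Sofia controls Talus.

Yes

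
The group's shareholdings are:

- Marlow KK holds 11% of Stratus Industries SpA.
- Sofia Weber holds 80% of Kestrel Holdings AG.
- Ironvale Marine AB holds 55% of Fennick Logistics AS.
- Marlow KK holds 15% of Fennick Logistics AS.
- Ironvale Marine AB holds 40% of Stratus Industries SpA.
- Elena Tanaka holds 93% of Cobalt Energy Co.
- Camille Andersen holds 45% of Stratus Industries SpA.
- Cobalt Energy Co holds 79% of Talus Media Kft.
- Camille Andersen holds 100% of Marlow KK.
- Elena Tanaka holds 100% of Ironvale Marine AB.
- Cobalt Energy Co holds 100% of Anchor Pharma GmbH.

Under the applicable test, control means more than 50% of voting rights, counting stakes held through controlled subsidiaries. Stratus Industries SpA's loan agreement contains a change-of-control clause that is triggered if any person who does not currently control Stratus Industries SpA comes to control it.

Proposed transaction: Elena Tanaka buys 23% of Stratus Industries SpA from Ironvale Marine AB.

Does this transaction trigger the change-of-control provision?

No

The purchase adds only to Elena's holdings (Ironvale's stake shrinks), so Elena is the only person who could newly come to control Stratus.
Elena holds 100% of Ironvale, so Elena controls Ironvale.
Ironvale holds 55% of Fennick, so Elena controls Fennick.
Elena holds 93% of Cobalt, so Elena controls Cobalt.
Cobalt holds 100% of Anchor, so Elena controls Anchor.
Cobalt holds 79% of Talus, so Elena controls Talus.
In Stratus, Elena's side holds only 40%, not > 50%.
So before the transaction, Elena does not control Stratus.
After the purchase, Elena holds 23% of Stratus directly, and Ironvale's stake falls to 17%.
After the transaction, Elena's side holds 17% + 23% = 40% of Stratus, not > 50%, so Elena still does not control Stratus.
No new person acquires control, so the clause is not triggered.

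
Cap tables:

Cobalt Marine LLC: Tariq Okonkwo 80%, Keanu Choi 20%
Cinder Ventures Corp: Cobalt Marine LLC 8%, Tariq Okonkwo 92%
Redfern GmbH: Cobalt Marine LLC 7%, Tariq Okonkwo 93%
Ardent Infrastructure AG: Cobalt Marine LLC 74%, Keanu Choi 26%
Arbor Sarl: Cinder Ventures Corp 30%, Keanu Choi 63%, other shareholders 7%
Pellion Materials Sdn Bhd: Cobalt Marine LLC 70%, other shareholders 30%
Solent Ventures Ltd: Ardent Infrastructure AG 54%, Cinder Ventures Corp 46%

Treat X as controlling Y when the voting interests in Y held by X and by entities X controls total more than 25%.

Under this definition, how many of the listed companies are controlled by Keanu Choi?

3

Keanu holds 26% of Ardent, so Keanu controls Ardent.
Keanu holds 63% of Arbor, so Keanu controls Arbor.
Ardent holds 54% of Solent, so Keanu controls Solent.
No other company's threshold is met.
Keanu controls 3 companies.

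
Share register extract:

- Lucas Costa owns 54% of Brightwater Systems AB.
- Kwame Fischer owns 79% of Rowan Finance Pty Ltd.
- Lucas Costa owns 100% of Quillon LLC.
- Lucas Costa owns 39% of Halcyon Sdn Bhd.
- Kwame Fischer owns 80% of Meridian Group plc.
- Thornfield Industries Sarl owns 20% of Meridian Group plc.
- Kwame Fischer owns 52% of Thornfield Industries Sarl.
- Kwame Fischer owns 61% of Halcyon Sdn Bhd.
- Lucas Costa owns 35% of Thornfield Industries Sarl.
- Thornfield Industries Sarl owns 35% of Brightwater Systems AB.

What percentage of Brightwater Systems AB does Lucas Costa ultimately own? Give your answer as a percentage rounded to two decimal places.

66.25%

Lucas reaches Brightwater along 2 paths.
Direct stake: 54% = 54%.
Via Thornfield: 35% × 35% = 12.25%.
Total: 54% + 12.25% = 66.25%.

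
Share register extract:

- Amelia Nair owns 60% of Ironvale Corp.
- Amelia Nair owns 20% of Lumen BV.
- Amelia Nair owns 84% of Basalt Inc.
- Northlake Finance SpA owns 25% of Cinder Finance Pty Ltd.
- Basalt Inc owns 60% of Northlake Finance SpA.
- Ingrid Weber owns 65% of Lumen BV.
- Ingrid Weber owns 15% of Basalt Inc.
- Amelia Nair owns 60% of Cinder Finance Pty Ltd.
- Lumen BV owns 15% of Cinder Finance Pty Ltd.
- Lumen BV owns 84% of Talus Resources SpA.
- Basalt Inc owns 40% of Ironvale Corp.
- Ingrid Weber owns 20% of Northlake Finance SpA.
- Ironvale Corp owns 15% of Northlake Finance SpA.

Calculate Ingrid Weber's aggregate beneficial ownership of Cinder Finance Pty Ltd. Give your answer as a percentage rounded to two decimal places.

17.23%

Ingrid reaches Cinder along 4 paths.
Via Lumen: 65% × 15% = 9.75%.
Via Northlake: 20% × 25% = 5%.
Via Basalt → Ironvale → Northlake: 15% × 40% × 15% × 25% = 0.225%.
Via Basalt → Northlake: 15% × 60% × 25% = 2.25%.
Total: 9.75% + 5% + 0.225% + 2.25% = 17.225%.
Rounded: 17.23%.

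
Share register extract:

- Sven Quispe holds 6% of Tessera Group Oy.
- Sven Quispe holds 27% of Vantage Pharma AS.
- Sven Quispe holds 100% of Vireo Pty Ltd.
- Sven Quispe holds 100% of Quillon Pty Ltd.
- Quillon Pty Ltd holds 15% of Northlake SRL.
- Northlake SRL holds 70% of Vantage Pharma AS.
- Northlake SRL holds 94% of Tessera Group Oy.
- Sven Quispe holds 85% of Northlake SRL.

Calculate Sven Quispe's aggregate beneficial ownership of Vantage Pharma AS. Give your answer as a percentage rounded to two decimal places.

97.00%

Sven reaches Vantage along 3 paths.
Via Quillon → Northlake: 100% × 15% × 70% = 10.5%.
Via Northlake: 85% × 70% = 59.5%.
Direct stake: 27% = 27%.
Total: 10.5% + 59.5% + 27% = 97%.
Rounded: 97.00%.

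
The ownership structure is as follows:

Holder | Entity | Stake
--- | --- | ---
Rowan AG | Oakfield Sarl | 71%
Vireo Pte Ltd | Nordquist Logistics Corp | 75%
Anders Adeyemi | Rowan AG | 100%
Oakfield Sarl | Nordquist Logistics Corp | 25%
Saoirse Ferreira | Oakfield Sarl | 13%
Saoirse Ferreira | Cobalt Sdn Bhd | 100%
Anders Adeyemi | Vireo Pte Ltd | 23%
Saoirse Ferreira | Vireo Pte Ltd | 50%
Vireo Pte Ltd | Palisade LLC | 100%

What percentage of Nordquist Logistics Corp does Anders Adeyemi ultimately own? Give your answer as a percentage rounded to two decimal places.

35.00%

Anders reaches Nordquist along 2 paths.
Via Vireo: 23% × 75% = 17.25%.
Via Rowan → Oakfield: 100% × 71% × 25% = 17.75%.
Total: 17.25% + 17.75% = 35%.
Rounded: 35.00%.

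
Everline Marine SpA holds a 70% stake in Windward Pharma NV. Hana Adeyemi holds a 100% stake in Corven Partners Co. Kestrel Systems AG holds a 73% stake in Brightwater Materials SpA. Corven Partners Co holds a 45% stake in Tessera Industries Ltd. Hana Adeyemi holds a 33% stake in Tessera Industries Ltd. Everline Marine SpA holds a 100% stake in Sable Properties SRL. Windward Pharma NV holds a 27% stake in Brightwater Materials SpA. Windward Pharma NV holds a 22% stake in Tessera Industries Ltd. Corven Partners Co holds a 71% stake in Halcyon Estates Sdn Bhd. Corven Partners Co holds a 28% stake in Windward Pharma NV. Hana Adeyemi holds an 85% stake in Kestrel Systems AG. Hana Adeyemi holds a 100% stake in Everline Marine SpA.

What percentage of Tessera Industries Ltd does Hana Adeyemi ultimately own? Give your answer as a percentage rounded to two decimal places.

99.56%

Hana reaches Tessera along 4 paths.
Direct stake: 33% = 33%.
Via Everline → Windward: 100% × 70% × 22% = 15.4%.
Via Corven → Windward: 100% × 28% × 22% = 6.16%.
Via Corven: 100% × 45% = 45%.
Total: 33% + 15.4% + 6.16% + 45% = 99.56%.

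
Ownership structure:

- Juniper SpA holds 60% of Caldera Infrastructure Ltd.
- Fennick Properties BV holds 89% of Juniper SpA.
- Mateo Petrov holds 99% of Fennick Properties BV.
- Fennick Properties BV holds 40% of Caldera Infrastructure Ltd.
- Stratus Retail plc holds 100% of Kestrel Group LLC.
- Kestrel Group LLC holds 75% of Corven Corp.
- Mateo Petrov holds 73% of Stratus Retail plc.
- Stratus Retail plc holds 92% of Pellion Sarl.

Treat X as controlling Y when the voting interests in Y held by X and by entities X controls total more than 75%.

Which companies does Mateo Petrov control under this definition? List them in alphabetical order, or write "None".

Caldera Infrastructure Ltd, Fennick Properties BV, Juniper SpA

Mateo holds 99% of Fennick, so Mateo controls Fennick.
Fennick holds 89% of Juniper, so Mateo controls Juniper.
Juniper and Fennick together hold 60% + 40% = 100% of Caldera, so Mateo controls Caldera.
No other company's threshold is met.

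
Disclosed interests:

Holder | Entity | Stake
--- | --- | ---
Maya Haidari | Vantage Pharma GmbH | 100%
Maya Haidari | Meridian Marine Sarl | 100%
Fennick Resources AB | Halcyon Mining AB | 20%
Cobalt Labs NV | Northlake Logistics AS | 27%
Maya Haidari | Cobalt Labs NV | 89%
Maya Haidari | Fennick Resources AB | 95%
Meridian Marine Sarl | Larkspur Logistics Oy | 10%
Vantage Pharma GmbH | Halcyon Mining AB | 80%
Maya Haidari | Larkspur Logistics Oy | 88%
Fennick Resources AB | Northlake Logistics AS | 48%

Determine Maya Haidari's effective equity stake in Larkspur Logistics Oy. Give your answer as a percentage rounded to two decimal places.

Maya reaches Larkspur along 2 paths.
Via Meridian: 100% × 10% = 10%.
Direct stake: 88% = 88%.
Total: 10% + 88% = 98%.
Rounded: 98.00%.

98.00%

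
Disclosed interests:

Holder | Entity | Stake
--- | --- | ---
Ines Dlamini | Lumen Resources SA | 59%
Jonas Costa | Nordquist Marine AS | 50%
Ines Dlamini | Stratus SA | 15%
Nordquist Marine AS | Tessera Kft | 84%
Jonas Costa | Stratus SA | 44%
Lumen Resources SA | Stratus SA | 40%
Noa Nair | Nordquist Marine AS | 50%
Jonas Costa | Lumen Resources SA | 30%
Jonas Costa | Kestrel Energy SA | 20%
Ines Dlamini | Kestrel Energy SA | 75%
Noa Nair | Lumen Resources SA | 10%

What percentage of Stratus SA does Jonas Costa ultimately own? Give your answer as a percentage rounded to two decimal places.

56.00%

Jonas reaches Stratus along 2 paths.
Via Lumen: 30% × 40% = 12%.
Direct stake: 44% = 44%.
Total: 12% + 44% = 56%.
Rounded: 56.00%.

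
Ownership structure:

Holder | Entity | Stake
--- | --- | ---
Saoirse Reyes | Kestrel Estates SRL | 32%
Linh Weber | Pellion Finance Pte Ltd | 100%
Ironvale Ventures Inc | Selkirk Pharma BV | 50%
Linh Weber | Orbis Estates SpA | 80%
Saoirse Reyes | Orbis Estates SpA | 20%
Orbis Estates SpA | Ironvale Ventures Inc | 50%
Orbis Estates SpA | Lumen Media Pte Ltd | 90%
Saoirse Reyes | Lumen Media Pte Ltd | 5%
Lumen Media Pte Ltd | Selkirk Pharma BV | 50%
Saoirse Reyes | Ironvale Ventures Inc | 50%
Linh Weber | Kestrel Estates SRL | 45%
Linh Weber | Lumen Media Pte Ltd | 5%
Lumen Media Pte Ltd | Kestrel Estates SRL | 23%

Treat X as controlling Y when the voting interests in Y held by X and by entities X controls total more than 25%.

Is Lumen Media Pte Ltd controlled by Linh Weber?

Yes

Linh holds 80% of Orbis, so Linh controls Orbis.
Orbis and Linh together hold 90% + 5% = 95% of Lumen, so Linh controls Lumen.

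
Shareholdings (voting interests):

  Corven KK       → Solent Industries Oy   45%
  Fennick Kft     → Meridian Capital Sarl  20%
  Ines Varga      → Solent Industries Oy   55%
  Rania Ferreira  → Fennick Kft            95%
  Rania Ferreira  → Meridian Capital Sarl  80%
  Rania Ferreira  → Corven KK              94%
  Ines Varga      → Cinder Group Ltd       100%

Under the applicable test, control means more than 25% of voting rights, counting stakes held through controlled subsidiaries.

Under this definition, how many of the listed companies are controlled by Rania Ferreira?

Rania holds 94% of Corven, so Rania controls Corven.
Rania holds 95% of Fennick, so Rania controls Fennick.
Fennick and Rania together hold 20% + 80% = 100% of Meridian, so Rania controls Meridian.
Corven holds 45% of Solent, so Rania controls Solent.
No other company's threshold is met.
Rania controls 4 companies.

4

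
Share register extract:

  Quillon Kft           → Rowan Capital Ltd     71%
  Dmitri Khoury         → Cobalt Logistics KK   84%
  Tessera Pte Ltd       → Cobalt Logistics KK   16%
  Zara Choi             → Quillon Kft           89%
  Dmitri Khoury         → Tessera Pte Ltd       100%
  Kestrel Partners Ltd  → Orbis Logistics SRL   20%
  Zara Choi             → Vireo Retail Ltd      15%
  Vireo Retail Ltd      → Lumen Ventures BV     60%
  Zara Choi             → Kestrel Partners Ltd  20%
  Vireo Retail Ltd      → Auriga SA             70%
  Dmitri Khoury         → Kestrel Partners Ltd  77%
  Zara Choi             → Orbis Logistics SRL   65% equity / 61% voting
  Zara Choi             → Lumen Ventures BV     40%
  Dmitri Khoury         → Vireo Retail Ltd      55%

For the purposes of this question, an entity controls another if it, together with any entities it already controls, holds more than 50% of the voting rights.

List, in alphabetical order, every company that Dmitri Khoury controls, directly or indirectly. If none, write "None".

Dmitri holds 77% of Kestrel, so Dmitri controls Kestrel.
Dmitri holds 55% of Vireo, so Dmitri controls Vireo.
Dmitri holds 100% of Tessera, so Dmitri controls Tessera.
Vireo holds 60% of Lumen, so Dmitri controls Lumen.
Tessera and Dmitri together hold 16% + 84% = 100% of Cobalt, so Dmitri controls Cobalt.
Vireo holds 70% of Auriga, so Dmitri controls Auriga.
No other company's threshold is met.

Auriga SA, Cobalt Logistics KK, Kestrel Partners Ltd, Lumen Ventures BV, Tessera Pte Ltd, Vireo Retail Ltd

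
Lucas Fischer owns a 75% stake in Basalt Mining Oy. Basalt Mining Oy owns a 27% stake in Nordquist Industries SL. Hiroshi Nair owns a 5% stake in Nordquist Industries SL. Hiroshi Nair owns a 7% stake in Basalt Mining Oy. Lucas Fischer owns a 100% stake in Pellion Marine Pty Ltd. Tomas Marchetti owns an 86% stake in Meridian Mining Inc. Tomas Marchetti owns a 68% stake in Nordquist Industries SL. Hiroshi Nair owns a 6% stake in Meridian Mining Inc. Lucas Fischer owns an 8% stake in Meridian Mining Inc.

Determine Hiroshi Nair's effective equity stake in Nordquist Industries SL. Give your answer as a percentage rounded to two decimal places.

Hiroshi reaches Nordquist along 2 paths.
Via Basalt: 7% × 27% = 1.89%.
Direct stake: 5% = 5%.
Total: 1.89% + 5% = 6.89%.

6.89%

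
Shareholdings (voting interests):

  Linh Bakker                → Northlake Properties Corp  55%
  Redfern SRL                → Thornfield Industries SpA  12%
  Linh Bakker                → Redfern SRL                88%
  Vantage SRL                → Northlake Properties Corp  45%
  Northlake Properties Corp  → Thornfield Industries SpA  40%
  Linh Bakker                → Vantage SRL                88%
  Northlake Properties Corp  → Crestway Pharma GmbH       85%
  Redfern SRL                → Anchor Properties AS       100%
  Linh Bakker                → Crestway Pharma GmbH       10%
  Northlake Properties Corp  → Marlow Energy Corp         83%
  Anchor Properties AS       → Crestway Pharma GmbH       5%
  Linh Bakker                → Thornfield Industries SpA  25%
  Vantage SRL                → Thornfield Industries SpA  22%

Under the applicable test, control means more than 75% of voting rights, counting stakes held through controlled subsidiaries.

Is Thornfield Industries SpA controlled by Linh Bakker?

Linh holds 88% of Vantage, so Linh controls Vantage.
Linh and Vantage together hold 55% + 45% = 100% of Northlake, so Linh controls Northlake.
Linh holds 88% of Redfern, so Linh controls Redfern.
Redfern and Northlake and Linh and Vantage together hold 12% + 40% + 25% + 22% = 99% of Thornfield, so Linh controls Thornfield.

Yes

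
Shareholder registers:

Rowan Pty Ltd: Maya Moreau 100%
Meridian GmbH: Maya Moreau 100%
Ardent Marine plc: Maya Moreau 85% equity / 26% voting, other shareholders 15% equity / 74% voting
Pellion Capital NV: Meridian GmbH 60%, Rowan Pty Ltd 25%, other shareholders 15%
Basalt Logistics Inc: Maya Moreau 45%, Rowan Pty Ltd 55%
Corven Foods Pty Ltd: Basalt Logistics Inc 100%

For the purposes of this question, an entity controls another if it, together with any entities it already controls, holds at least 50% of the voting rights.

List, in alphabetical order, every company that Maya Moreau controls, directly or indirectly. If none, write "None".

Basalt Logistics Inc, Corven Foods Pty Ltd, Meridian GmbH, Pellion Capital NV, Rowan Pty Ltd

Maya holds 100% of Rowan, so Maya controls Rowan.
Maya holds 100% of Meridian, so Maya controls Meridian.
Meridian and Rowan together hold 60% + 25% = 85% of Pellion, so Maya controls Pellion.
Maya and Rowan together hold 45% + 55% = 100% of Basalt, so Maya controls Basalt.
Basalt holds 100% of Corven, so Maya controls Corven.
No other company's threshold is met.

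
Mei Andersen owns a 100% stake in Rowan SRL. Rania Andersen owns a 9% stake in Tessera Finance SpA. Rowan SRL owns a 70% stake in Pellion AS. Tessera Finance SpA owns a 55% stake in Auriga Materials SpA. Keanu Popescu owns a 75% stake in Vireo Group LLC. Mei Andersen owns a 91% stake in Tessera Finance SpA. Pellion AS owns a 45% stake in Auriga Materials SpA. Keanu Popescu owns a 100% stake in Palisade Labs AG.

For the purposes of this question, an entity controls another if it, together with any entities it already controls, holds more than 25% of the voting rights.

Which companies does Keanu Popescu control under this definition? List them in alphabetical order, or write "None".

Palisade Labs AG, Vireo Group LLC

Keanu holds 75% of Vireo, so Keanu controls Vireo.
Keanu holds 100% of Palisade, so Keanu controls Palisade.
No other company's threshold is met.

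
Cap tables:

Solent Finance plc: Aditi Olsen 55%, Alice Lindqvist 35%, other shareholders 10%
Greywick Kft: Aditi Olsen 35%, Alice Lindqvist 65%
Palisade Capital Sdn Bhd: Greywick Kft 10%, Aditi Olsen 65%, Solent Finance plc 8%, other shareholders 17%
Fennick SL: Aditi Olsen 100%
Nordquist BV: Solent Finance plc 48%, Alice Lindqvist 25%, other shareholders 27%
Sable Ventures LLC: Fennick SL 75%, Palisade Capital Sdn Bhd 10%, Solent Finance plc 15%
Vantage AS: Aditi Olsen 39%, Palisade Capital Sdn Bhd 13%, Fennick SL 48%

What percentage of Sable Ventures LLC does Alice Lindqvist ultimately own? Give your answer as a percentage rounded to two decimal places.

6.18%

Alice reaches Sable along 3 paths.
Via Greywick → Palisade: 65% × 10% × 10% = 0.65%.
Via Solent → Palisade: 35% × 8% × 10% = 0.28%.
Via Solent: 35% × 15% = 5.25%.
Total: 0.65% + 0.28% + 5.25% = 6.18%.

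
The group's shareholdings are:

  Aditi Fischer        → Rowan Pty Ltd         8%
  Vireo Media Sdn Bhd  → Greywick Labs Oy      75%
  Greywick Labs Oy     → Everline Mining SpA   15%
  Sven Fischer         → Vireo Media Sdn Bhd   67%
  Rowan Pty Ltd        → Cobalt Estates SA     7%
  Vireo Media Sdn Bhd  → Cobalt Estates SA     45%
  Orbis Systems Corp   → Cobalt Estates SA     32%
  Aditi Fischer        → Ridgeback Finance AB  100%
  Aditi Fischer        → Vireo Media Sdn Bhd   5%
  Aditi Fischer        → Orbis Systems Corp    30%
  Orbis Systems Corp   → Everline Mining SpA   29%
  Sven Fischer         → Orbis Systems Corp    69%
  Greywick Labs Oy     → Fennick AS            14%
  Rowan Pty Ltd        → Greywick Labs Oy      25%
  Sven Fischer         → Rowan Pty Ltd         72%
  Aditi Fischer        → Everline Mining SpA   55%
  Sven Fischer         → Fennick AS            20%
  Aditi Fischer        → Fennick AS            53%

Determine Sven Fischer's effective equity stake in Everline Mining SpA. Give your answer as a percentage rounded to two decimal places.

30.25%

Sven reaches Everline along 3 paths.
Via Orbis: 69% × 29% = 20.01%.
Via Vireo → Greywick: 67% × 75% × 15% = 7.5375%.
Via Rowan → Greywick: 72% × 25% × 15% = 2.7%.
Total: 20.01% + 7.5375% + 2.7% = 30.2475%.
Rounded: 30.25%.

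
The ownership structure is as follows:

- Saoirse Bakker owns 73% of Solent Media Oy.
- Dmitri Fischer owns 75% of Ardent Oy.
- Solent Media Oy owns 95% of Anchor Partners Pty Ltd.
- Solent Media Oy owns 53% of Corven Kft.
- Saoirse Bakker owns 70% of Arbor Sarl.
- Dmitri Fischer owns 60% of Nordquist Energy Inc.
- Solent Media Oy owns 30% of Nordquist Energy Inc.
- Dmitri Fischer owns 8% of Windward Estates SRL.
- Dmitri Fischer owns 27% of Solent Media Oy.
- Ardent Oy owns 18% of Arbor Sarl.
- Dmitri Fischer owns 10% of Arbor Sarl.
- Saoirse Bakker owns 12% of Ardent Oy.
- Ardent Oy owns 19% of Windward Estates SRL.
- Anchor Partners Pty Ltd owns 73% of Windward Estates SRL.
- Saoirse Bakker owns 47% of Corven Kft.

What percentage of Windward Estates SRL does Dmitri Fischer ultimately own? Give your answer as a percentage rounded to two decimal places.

40.97%

Dmitri reaches Windward along 3 paths.
Via Ardent: 75% × 19% = 14.25%.
Via Solent → Anchor: 27% × 95% × 73% = 18.7245%.
Direct stake: 8% = 8%.
Total: 14.25% + 18.7245% + 8% = 40.9745%.
Rounded: 40.97%.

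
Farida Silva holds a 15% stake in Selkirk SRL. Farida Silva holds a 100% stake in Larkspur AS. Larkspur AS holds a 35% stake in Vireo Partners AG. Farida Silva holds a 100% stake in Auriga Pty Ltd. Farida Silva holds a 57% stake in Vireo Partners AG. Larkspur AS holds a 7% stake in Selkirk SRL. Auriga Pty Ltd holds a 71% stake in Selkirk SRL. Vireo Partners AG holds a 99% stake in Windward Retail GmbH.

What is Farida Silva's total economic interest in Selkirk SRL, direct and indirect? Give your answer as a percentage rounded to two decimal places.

Farida reaches Selkirk along 3 paths.
Via Auriga: 100% × 71% = 71%.
Direct stake: 15% = 15%.
Via Larkspur: 100% × 7% = 7%.
Total: 71% + 15% + 7% = 93%.
Rounded: 93.00%.

93.00%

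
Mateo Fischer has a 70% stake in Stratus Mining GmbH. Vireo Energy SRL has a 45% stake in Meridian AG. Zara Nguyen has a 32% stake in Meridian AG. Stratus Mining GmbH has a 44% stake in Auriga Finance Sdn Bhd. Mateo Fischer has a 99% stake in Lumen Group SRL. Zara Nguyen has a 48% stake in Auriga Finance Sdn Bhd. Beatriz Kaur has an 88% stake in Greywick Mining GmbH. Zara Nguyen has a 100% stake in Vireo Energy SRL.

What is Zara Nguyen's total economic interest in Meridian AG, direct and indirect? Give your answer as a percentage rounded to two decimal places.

77.00%

Zara reaches Meridian along 2 paths.
Direct stake: 32% = 32%.
Via Vireo: 100% × 45% = 45%.
Total: 32% + 45% = 77%.
Rounded: 77.00%.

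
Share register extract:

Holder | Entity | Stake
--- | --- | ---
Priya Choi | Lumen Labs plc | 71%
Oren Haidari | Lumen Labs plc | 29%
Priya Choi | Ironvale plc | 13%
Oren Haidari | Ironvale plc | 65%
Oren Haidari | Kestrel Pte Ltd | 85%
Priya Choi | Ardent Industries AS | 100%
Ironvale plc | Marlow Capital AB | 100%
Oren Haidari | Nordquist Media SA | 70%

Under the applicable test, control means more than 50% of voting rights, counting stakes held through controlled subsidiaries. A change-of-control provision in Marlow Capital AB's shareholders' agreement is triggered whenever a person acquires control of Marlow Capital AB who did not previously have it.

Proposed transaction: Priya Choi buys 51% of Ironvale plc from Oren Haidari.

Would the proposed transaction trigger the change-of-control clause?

The purchase adds only to Priya's holdings (Oren's stake shrinks), so Priya is the only person who could newly come to control Marlow.
Priya holds 71% of Lumen, so Priya controls Lumen.
Priya holds 100% of Ardent, so Priya controls Ardent.
Neither Priya nor any entity Priya controls holds any voting interest in Marlow.
So before the transaction, Priya does not control Marlow.
After the purchase, Priya's direct stake in Ironvale rises to 13% + 51% = 64%, and Oren's stake falls to 14%.
Priya holds 64% of Ironvale, so Priya controls Ironvale.
Ironvale holds 100% of Marlow, so Priya controls Marlow.
Priya did not control Marlow before and does after, so the clause is triggered.

Yes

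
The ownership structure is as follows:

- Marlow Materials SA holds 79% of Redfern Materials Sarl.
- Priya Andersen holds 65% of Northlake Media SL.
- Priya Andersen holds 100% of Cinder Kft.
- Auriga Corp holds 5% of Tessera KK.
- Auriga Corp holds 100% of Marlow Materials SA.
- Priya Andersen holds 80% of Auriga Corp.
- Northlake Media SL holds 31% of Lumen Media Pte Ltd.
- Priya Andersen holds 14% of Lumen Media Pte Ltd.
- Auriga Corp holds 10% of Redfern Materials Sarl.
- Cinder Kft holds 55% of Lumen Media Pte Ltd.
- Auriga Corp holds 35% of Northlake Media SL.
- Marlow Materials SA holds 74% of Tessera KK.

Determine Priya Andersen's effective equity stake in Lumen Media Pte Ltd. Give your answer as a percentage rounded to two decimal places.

97.83%

Priya reaches Lumen along 4 paths.
Via Auriga → Northlake: 80% × 35% × 31% = 8.68%.
Via Northlake: 65% × 31% = 20.15%.
Via Cinder: 100% × 55% = 55%.
Direct stake: 14% = 14%.
Total: 8.68% + 20.15% + 55% + 14% = 97.83%.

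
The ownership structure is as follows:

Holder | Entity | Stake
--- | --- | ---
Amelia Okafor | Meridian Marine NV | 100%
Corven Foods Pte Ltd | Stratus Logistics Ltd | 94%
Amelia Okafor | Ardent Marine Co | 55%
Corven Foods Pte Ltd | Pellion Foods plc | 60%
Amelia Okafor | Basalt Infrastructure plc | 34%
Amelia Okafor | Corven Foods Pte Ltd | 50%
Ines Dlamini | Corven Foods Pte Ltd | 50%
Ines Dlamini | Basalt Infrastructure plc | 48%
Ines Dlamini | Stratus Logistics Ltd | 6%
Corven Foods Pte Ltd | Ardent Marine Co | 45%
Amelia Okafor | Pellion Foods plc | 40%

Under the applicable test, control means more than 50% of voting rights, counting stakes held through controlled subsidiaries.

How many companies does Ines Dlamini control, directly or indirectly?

0

Ines's largest direct stake is 50% in Corven, which does not meet the threshold.
Ines controls 0 companies.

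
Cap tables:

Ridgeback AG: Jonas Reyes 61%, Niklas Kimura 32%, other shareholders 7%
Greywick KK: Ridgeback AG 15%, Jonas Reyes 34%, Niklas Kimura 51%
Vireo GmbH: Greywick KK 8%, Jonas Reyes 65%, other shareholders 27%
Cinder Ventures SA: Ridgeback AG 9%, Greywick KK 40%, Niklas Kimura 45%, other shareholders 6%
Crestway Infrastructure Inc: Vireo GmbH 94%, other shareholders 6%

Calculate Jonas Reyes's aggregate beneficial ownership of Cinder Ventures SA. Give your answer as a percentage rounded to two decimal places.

22.75%

Jonas reaches Cinder along 3 paths.
Via Ridgeback: 61% × 9% = 5.49%.
Via Ridgeback → Greywick: 61% × 15% × 40% = 3.66%.
Via Greywick: 34% × 40% = 13.6%.
Total: 5.49% + 3.66% + 13.6% = 22.75%.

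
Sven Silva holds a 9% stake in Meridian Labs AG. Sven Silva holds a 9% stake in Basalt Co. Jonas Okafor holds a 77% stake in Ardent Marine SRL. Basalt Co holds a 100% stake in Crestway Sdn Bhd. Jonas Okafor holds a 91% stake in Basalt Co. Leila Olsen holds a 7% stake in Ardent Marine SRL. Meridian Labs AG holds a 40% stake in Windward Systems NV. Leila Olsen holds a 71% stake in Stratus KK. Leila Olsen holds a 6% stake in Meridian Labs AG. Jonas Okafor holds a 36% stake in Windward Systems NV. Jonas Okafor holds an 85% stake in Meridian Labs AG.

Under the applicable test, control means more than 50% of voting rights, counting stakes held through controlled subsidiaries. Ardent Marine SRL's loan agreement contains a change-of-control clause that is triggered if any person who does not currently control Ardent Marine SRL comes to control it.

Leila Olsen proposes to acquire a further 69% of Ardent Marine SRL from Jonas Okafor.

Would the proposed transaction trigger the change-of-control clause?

The purchase adds only to Leila's holdings (Jonas's stake shrinks), so Leila is the only person who could newly come to control Ardent.
Leila holds 71% of Stratus, so Leila controls Stratus.
In Ardent, Leila's side holds only 7%, not > 50%.
So before the transaction, Leila does not control Ardent.
After the purchase, Leila's direct stake in Ardent rises to 7% + 69% = 76%, and Jonas's stake falls to 8%.
Leila holds 76% of Ardent, so Leila controls Ardent.
Leila did not control Ardent before and does after, so the clause is triggered.

Yes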